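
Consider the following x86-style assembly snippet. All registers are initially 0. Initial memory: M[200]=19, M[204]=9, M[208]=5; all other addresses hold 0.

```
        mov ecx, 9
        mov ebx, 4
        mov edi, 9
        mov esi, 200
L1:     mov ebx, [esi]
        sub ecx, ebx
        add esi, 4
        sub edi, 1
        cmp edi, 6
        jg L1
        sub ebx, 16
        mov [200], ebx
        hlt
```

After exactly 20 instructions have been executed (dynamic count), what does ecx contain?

-24

ecx=9
ebx=4
edi=9
esi=200
ebx=M[200]=19
ecx=9-19=-10
esi=200+4=204
edi=9-1=8
cmp edi, 6  (cmp 8,6)
jg L1: taken
ebx=M[204]=9
ecx=(-10)-9=-19
esi=204+4=208
edi=8-1=7
cmp edi, 6  (cmp 7,6)
jg L1: taken
ebx=M[208]=5
ecx=(-19)-5=-24
esi=208+4=212
edi=7-1=6
After step 20: ecx = -24.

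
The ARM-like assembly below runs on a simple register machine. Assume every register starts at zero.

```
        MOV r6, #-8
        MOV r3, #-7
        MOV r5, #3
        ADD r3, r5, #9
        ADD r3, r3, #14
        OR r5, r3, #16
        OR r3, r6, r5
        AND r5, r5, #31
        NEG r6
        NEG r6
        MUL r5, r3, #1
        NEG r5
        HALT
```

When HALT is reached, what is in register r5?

MOV r6, #-8 → r6=-8
MOV r3, #-7 → r3=-7
MOV r5, #3 → r5=3
ADD r3, r5, #9 → r3=3+9=12
ADD r3, r3, #14 → r3=12+14=26
OR r5, r3, #16 → r5=26|16=26
OR r3, r6, r5 → r3=(-8)|26=-6
AND r5, r5, #31 → r5=26&31=26
NEG r6 → r6=-(-8)=8
NEG r6 → r6=-(8)=-8
MUL r5, r3, #1 → r5=(-6)*1=-6
NEG r5 → r5=-(-6)=6
halt.

6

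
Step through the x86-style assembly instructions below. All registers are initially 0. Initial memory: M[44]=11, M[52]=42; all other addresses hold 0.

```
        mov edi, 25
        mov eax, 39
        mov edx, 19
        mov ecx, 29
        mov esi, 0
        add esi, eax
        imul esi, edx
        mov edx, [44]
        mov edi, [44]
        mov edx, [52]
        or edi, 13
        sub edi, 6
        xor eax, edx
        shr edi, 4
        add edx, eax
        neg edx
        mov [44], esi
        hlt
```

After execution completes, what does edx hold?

-55

mov edi, 25 → edi=25
mov eax, 39 → eax=39
mov edx, 19 → edx=19
mov ecx, 29 → ecx=29
mov esi, 0 → esi=0
add esi, eax → esi=0+39=39
imul esi, edx → esi=39*19=741
mov edx, [44] → edx=M[44]=11
mov edi, [44] → edi=M[44]=11
mov edx, [52] → edx=M[52]=42
or edi, 13 → edi=11|13=15
sub edi, 6 → edi=15-6=9
xor eax, edx → eax=39^42=13
shr edi, 4 → edi=9>>4=0
add edx, eax → edx=42+13=55
neg edx → edx=-(55)=-55
mov [44], esi → M[44]=741
halt.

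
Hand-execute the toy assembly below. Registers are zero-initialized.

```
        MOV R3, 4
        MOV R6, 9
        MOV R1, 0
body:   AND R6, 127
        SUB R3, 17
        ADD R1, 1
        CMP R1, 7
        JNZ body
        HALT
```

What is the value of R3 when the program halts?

-115

R3=4
R6=9
R1=0
R6=9&127=9
R3=4-17=-13
R1=0+1=1
CMP R1, 7  (cmp 1,7)
JNZ body: taken
R6=9&127=9
R3=(-13)-17=-30
R1=1+1=2
CMP R1, 7  (cmp 2,7)
JNZ body: taken
R6=9&127=9
R3=(-30)-17=-47
R1=2+1=3
CMP R1, 7  (cmp 3,7)
JNZ body: taken
R6=9&127=9
R3=(-47)-17=-64
R1=3+1=4
CMP R1, 7  (cmp 4,7)
JNZ body: taken
R6=9&127=9
R3=(-64)-17=-81
R1=4+1=5
CMP R1, 7  (cmp 5,7)
JNZ body: taken
R6=9&127=9
R3=(-81)-17=-98
R1=5+1=6
CMP R1, 7  (cmp 6,7)
JNZ body: taken
R6=9&127=9
R3=(-98)-17=-115
R1=6+1=7
CMP R1, 7  (cmp 7,7)
JNZ body: not taken
halt.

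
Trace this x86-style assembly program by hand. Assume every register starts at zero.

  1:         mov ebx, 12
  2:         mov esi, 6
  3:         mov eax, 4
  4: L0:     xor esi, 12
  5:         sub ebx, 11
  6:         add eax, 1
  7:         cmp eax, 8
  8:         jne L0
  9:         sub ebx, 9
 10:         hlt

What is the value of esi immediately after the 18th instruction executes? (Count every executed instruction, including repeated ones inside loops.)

10

after mov ebx, 12: ebx=12
after mov esi, 6: esi=6
after mov eax, 4: eax=4
after xor esi, 12: esi=6^12=10
after sub ebx, 11: ebx=12-11=1
after add eax, 1: eax=4+1=5
cmp eax, 8  (cmp 5,8)
jne L0: taken
after xor esi, 12: esi=10^12=6
after sub ebx, 11: ebx=1-11=-10
after add eax, 1: eax=5+1=6
cmp eax, 8  (cmp 6,8)
jne L0: taken
after xor esi, 12: esi=6^12=10
after sub ebx, 11: ebx=(-10)-11=-21
after add eax, 1: eax=6+1=7
cmp eax, 8  (cmp 7,8)
jne L0: taken
After step 18: esi = 10.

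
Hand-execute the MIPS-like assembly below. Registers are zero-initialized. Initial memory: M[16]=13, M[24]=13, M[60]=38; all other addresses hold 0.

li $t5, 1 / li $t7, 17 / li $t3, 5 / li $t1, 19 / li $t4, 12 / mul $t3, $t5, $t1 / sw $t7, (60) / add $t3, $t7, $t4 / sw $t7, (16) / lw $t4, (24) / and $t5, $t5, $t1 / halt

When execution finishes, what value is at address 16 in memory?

after li $t5, 1: $t5=1
after li $t7, 17: $t7=17
after li $t3, 5: $t3=5
after li $t1, 19: $t1=19
after li $t4, 12: $t4=12
after mul $t3, $t5, $t1: $t3=1*19=19
sw $t7, (60) → M[60]=17
after add $t3, $t7, $t4: $t3=17+12=29
sw $t7, (16) → M[16]=17
after lw $t4, (24): $t4=M[24]=13
after and $t5, $t5, $t1: $t5=1&19=1
halt.

17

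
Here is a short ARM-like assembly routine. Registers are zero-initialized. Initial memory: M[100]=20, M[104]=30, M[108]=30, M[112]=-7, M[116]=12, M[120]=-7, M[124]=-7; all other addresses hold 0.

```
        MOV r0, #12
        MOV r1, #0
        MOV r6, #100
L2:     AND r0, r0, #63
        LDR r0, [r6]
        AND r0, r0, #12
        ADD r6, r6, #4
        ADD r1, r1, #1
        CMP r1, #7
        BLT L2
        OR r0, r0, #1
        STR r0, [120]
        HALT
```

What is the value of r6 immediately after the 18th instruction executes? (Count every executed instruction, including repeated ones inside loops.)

r0=12
r1=0
r6=100
r0=12&63=12
r0=M[100]=20
r0=20&12=4
r6=100+4=104
r1=0+1=1
CMP r1, #7  (cmp 1,7)
BLT L2: taken
r0=4&63=4
r0=M[104]=30
r0=30&12=12
r6=104+4=108
r1=1+1=2
CMP r1, #7  (cmp 2,7)
BLT L2: taken
r0=12&63=12
After step 18: r6 = 108.

108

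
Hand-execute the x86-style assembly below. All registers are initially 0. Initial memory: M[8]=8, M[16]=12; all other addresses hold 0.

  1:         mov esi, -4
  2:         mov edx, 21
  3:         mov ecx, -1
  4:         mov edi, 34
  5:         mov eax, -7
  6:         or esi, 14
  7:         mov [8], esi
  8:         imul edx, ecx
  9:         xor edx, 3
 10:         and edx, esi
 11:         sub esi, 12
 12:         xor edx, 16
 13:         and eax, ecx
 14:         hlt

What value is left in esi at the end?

-14

mov esi, -4 → esi=-4
mov edx, 21 → edx=21
mov ecx, -1 → ecx=-1
mov edi, 34 → edi=34
mov eax, -7 → eax=-7
or esi, 14 → esi=(-4)|14=-2
mov [8], esi → M[8]=-2
imul edx, ecx → edx=21*(-1)=-21
xor edx, 3 → edx=(-21)^3=-24
and edx, esi → edx=(-24)&(-2)=-24
sub esi, 12 → esi=(-2)-12=-14
xor edx, 16 → edx=(-24)^16=-8
and eax, ecx → eax=(-7)&(-1)=-7
halt.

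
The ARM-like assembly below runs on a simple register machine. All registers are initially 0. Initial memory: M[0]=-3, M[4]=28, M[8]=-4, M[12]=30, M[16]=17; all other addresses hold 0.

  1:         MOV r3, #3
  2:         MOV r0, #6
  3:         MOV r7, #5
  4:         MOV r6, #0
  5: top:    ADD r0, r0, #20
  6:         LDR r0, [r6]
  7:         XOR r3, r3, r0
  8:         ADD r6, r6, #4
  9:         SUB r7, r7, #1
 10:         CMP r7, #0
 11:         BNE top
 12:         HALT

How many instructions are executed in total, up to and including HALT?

40

r3=3
r0=6
r7=5
r6=0
r0=6+20=26
r0=M[0]=-3
r3=3^(-3)=-2
r6=0+4=4
r7=5-1=4
CMP r7, #0  (cmp 4,0)
BNE top: taken
r0=(-3)+20=17
r0=M[4]=28
r3=(-2)^28=-30
r6=4+4=8
r7=4-1=3
CMP r7, #0  (cmp 3,0)
BNE top: taken
r0=28+20=48
r0=M[8]=-4
r3=(-30)^(-4)=30
r6=8+4=12
r7=3-1=2
CMP r7, #0  (cmp 2,0)
BNE top: taken
r0=(-4)+20=16
r0=M[12]=30
r3=30^30=0
r6=12+4=16
r7=2-1=1
CMP r7, #0  (cmp 1,0)
BNE top: taken
r0=30+20=50
r0=M[16]=17
r3=0^17=17
r6=16+4=20
r7=1-1=0
CMP r7, #0  (cmp 0,0)
BNE top: not taken
halt.
Total executed instructions: 40.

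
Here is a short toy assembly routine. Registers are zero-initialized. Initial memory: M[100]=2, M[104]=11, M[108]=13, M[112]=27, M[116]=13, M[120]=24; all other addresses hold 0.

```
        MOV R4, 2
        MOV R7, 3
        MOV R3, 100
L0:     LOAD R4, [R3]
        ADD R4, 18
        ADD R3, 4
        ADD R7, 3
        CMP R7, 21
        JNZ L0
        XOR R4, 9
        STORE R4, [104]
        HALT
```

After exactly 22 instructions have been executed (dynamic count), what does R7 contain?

12

after MOV R4, 2: R4=2
after MOV R7, 3: R7=3
after MOV R3, 100: R3=100
after LOAD R4, [R3]: R4=M[100]=2
after ADD R4, 18: R4=2+18=20
after ADD R3, 4: R3=100+4=104
after ADD R7, 3: R7=3+3=6
CMP R7, 21  (cmp 6,21)
JNZ L0: taken
after LOAD R4, [R3]: R4=M[104]=11
after ADD R4, 18: R4=11+18=29
after ADD R3, 4: R3=104+4=108
after ADD R7, 3: R7=6+3=9
CMP R7, 21  (cmp 9,21)
JNZ L0: taken
after LOAD R4, [R3]: R4=M[108]=13
after ADD R4, 18: R4=13+18=31
after ADD R3, 4: R3=108+4=112
after ADD R7, 3: R7=9+3=12
CMP R7, 21  (cmp 12,21)
JNZ L0: taken
after LOAD R4, [R3]: R4=M[112]=27
After step 22: R7 = 12.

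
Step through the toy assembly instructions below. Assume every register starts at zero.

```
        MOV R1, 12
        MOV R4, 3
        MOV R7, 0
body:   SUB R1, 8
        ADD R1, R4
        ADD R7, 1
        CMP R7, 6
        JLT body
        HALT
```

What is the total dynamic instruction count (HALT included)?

34

MOV R1, 12 → R1=12
MOV R4, 3 → R4=3
MOV R7, 0 → R7=0
SUB R1, 8 → R1=12-8=4
ADD R1, R4 → R1=4+3=7
ADD R7, 1 → R7=0+1=1
CMP R7, 6  (cmp 1,6)
JLT body: taken
SUB R1, 8 → R1=7-8=-1
ADD R1, R4 → R1=(-1)+3=2
ADD R7, 1 → R7=1+1=2
CMP R7, 6  (cmp 2,6)
JLT body: taken
SUB R1, 8 → R1=2-8=-6
ADD R1, R4 → R1=(-6)+3=-3
ADD R7, 1 → R7=2+1=3
CMP R7, 6  (cmp 3,6)
JLT body: taken
SUB R1, 8 → R1=(-3)-8=-11
ADD R1, R4 → R1=(-11)+3=-8
ADD R7, 1 → R7=3+1=4
CMP R7, 6  (cmp 4,6)
JLT body: taken
SUB R1, 8 → R1=(-8)-8=-16
ADD R1, R4 → R1=(-16)+3=-13
ADD R7, 1 → R7=4+1=5
CMP R7, 6  (cmp 5,6)
JLT body: taken
SUB R1, 8 → R1=(-13)-8=-21
ADD R1, R4 → R1=(-21)+3=-18
ADD R7, 1 → R7=5+1=6
CMP R7, 6  (cmp 6,6)
JLT body: not taken
halt.
Total executed instructions: 34.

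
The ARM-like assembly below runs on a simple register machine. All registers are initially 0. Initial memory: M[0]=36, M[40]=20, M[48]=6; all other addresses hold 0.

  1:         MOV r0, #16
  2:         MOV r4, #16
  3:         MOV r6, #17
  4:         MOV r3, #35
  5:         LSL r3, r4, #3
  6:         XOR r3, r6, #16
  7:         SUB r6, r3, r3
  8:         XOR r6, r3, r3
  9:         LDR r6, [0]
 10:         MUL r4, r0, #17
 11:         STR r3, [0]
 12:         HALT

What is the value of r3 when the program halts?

r0=16
r4=16
r6=17
r3=35
r3=16<<3=128
r3=17^16=1
r6=1-1=0
r6=1^1=0
r6=M[0]=36
r4=16*17=272
STR r3, [0] → M[0]=1
halt.

1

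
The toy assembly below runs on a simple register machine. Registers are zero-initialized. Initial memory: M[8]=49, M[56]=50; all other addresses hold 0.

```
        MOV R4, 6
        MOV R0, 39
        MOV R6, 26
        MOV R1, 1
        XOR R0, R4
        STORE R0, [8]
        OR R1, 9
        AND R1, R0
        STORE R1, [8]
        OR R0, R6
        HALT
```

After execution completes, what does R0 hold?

R4=6
R0=39
R6=26
R1=1
R0=39^6=33
STORE R0, [8] → M[8]=33
R1=1|9=9
R1=9&33=1
STORE R1, [8] → M[8]=1
R0=33|26=59
halt.

59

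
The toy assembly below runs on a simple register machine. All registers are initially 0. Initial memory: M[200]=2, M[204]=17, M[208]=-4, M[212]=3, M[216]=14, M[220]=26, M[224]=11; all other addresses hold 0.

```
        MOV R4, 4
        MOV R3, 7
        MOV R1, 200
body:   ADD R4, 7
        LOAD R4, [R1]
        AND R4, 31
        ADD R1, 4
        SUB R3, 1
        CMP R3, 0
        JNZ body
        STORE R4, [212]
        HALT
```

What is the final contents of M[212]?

11

MOV R4, 4 → R4=4
MOV R3, 7 → R3=7
MOV R1, 200 → R1=200
ADD R4, 7 → R4=4+7=11
LOAD R4, [R1] → R4=M[200]=2
AND R4, 31 → R4=2&31=2
ADD R1, 4 → R1=200+4=204
SUB R3, 1 → R3=7-1=6
CMP R3, 0  (cmp 6,0)
JNZ body: taken
ADD R4, 7 → R4=2+7=9
LOAD R4, [R1] → R4=M[204]=17
AND R4, 31 → R4=17&31=17
ADD R1, 4 → R1=204+4=208
SUB R3, 1 → R3=6-1=5
CMP R3, 0  (cmp 5,0)
JNZ body: taken
ADD R4, 7 → R4=17+7=24
LOAD R4, [R1] → R4=M[208]=-4
AND R4, 31 → R4=(-4)&31=28
ADD R1, 4 → R1=208+4=212
SUB R3, 1 → R3=5-1=4
CMP R3, 0  (cmp 4,0)
JNZ body: taken
ADD R4, 7 → R4=28+7=35
LOAD R4, [R1] → R4=M[212]=3
AND R4, 31 → R4=3&31=3
ADD R1, 4 → R1=212+4=216
SUB R3, 1 → R3=4-1=3
CMP R3, 0  (cmp 3,0)
JNZ body: taken
ADD R4, 7 → R4=3+7=10
LOAD R4, [R1] → R4=M[216]=14
AND R4, 31 → R4=14&31=14
ADD R1, 4 → R1=216+4=220
SUB R3, 1 → R3=3-1=2
CMP R3, 0  (cmp 2,0)
JNZ body: taken
ADD R4, 7 → R4=14+7=21
LOAD R4, [R1] → R4=M[220]=26
AND R4, 31 → R4=26&31=26
ADD R1, 4 → R1=220+4=224
SUB R3, 1 → R3=2-1=1
CMP R3, 0  (cmp 1,0)
JNZ body: taken
ADD R4, 7 → R4=26+7=33
LOAD R4, [R1] → R4=M[224]=11
AND R4, 31 → R4=11&31=11
ADD R1, 4 → R1=224+4=228
SUB R3, 1 → R3=1-1=0
CMP R3, 0  (cmp 0,0)
JNZ body: not taken
STORE R4, [212] → M[212]=11
halt.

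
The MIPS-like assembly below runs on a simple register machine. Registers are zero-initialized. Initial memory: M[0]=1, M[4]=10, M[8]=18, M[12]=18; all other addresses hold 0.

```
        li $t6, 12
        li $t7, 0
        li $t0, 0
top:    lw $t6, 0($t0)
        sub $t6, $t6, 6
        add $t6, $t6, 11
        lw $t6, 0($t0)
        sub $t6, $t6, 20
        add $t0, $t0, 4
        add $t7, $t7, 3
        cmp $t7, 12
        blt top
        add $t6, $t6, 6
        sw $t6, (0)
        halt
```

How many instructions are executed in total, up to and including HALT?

$t6=12
$t7=0
$t0=0
$t6=M[0]=1
$t6=1-6=-5
$t6=(-5)+11=6
$t6=M[0]=1
$t6=1-20=-19
$t0=0+4=4
$t7=0+3=3
cmp $t7, 12  (cmp 3,12)
blt top: taken
$t6=M[4]=10
$t6=10-6=4
$t6=4+11=15
$t6=M[4]=10
$t6=10-20=-10
$t0=4+4=8
$t7=3+3=6
cmp $t7, 12  (cmp 6,12)
blt top: taken
$t6=M[8]=18
$t6=18-6=12
$t6=12+11=23
$t6=M[8]=18
$t6=18-20=-2
$t0=8+4=12
$t7=6+3=9
cmp $t7, 12  (cmp 9,12)
blt top: taken
$t6=M[12]=18
$t6=18-6=12
$t6=12+11=23
$t6=M[12]=18
$t6=18-20=-2
$t0=12+4=16
$t7=9+3=12
cmp $t7, 12  (cmp 12,12)
blt top: not taken
$t6=(-2)+6=4
sw $t6, (0) → M[0]=4
halt.
Total executed instructions: 42.

42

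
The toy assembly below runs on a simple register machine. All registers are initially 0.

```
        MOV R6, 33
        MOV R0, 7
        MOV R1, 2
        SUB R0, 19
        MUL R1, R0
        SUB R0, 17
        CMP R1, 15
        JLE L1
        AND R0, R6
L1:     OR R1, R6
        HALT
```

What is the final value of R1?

after MOV R6, 33: R6=33
after MOV R0, 7: R0=7
after MOV R1, 2: R1=2
after SUB R0, 19: R0=7-19=-12
after MUL R1, R0: R1=2*(-12)=-24
after SUB R0, 17: R0=(-12)-17=-29
CMP R1, 15  (cmp -24,15)
JLE L1: taken
after OR R1, R6: R1=(-24)|33=-23
halt.

-23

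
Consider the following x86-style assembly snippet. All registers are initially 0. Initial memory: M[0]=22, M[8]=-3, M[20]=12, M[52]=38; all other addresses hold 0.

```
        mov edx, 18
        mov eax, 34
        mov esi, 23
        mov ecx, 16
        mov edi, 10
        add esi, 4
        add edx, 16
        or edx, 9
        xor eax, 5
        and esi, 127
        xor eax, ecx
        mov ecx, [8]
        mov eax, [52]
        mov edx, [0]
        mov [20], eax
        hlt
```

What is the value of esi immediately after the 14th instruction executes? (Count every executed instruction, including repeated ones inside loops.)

27

mov edx, 18 → edx=18
mov eax, 34 → eax=34
mov esi, 23 → esi=23
mov ecx, 16 → ecx=16
mov edi, 10 → edi=10
add esi, 4 → esi=23+4=27
add edx, 16 → edx=18+16=34
or edx, 9 → edx=34|9=43
xor eax, 5 → eax=34^5=39
and esi, 127 → esi=27&127=27
xor eax, ecx → eax=39^16=55
mov ecx, [8] → ecx=M[8]=-3
mov eax, [52] → eax=M[52]=38
mov edx, [0] → edx=M[0]=22
After step 14: esi = 27.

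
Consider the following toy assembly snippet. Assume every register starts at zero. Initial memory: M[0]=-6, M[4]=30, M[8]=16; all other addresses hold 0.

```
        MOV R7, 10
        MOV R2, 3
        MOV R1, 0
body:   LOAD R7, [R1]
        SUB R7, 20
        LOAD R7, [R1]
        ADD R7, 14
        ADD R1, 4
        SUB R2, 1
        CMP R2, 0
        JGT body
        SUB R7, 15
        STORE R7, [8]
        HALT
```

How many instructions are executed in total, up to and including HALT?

MOV R7, 10 → R7=10
MOV R2, 3 → R2=3
MOV R1, 0 → R1=0
LOAD R7, [R1] → R7=M[0]=-6
SUB R7, 20 → R7=(-6)-20=-26
LOAD R7, [R1] → R7=M[0]=-6
ADD R7, 14 → R7=(-6)+14=8
ADD R1, 4 → R1=0+4=4
SUB R2, 1 → R2=3-1=2
CMP R2, 0  (cmp 2,0)
JGT body: taken
LOAD R7, [R1] → R7=M[4]=30
SUB R7, 20 → R7=30-20=10
LOAD R7, [R1] → R7=M[4]=30
ADD R7, 14 → R7=30+14=44
ADD R1, 4 → R1=4+4=8
SUB R2, 1 → R2=2-1=1
CMP R2, 0  (cmp 1,0)
JGT body: taken
LOAD R7, [R1] → R7=M[8]=16
SUB R7, 20 → R7=16-20=-4
LOAD R7, [R1] → R7=M[8]=16
ADD R7, 14 → R7=16+14=30
ADD R1, 4 → R1=8+4=12
SUB R2, 1 → R2=1-1=0
CMP R2, 0  (cmp 0,0)
JGT body: not taken
SUB R7, 15 → R7=30-15=15
STORE R7, [8] → M[8]=15
halt.
Total executed instructions: 30.

30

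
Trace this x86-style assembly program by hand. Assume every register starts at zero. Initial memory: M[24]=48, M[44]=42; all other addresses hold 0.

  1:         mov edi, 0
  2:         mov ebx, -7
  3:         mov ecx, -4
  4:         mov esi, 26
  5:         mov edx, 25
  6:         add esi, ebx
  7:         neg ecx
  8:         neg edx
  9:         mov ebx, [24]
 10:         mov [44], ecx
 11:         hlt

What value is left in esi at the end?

19

after mov edi, 0: edi=0
after mov ebx, -7: ebx=-7
after mov ecx, -4: ecx=-4
after mov esi, 26: esi=26
after mov edx, 25: edx=25
after add esi, ebx: esi=26+(-7)=19
after neg ecx: ecx=-(-4)=4
after neg edx: edx=-(25)=-25
after mov ebx, [24]: ebx=M[24]=48
mov [44], ecx → M[44]=4
halt.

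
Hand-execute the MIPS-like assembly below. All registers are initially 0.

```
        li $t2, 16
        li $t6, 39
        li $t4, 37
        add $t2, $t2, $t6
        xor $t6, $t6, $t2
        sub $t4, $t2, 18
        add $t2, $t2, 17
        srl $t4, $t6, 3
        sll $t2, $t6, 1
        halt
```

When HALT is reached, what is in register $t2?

li $t2, 16 → $t2=16
li $t6, 39 → $t6=39
li $t4, 37 → $t4=37
add $t2, $t2, $t6 → $t2=16+39=55
xor $t6, $t6, $t2 → $t6=39^55=16
sub $t4, $t2, 18 → $t4=55-18=37
add $t2, $t2, 17 → $t2=55+17=72
srl $t4, $t6, 3 → $t4=16>>3=2
sll $t2, $t6, 1 → $t2=16<<1=32
halt.

32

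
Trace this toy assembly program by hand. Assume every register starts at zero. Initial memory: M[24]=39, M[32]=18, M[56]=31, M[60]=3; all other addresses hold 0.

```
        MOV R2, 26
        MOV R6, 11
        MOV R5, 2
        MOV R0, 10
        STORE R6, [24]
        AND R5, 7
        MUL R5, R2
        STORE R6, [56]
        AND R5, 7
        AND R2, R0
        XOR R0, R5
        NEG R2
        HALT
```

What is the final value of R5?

R2=26
R6=11
R5=2
R0=10
STORE R6, [24] → M[24]=11
R5=2&7=2
R5=2*26=52
STORE R6, [56] → M[56]=11
R5=52&7=4
R2=26&10=10
R0=10^4=14
R2=-(10)=-10
halt.

4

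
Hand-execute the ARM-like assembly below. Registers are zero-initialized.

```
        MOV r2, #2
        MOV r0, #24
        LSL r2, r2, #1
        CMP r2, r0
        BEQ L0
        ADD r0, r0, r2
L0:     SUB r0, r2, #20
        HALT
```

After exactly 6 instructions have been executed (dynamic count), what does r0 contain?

r2=2
r0=24
r2=2<<1=4
CMP r2, r0  (cmp 4,24)
BEQ L0: not taken
r0=24+4=28
After step 6: r0 = 28.

28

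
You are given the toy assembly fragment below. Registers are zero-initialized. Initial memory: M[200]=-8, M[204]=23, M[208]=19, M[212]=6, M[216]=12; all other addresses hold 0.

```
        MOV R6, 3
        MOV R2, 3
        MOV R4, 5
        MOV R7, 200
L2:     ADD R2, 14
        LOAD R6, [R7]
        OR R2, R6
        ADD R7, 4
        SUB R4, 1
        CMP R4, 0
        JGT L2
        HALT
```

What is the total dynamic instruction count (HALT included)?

MOV R6, 3 → R6=3
MOV R2, 3 → R2=3
MOV R4, 5 → R4=5
MOV R7, 200 → R7=200
ADD R2, 14 → R2=3+14=17
LOAD R6, [R7] → R6=M[200]=-8
OR R2, R6 → R2=17|(-8)=-7
ADD R7, 4 → R7=200+4=204
SUB R4, 1 → R4=5-1=4
CMP R4, 0  (cmp 4,0)
JGT L2: taken
ADD R2, 14 → R2=(-7)+14=7
LOAD R6, [R7] → R6=M[204]=23
OR R2, R6 → R2=7|23=23
ADD R7, 4 → R7=204+4=208
SUB R4, 1 → R4=4-1=3
CMP R4, 0  (cmp 3,0)
JGT L2: taken
ADD R2, 14 → R2=23+14=37
LOAD R6, [R7] → R6=M[208]=19
OR R2, R6 → R2=37|19=55
ADD R7, 4 → R7=208+4=212
SUB R4, 1 → R4=3-1=2
CMP R4, 0  (cmp 2,0)
JGT L2: taken
ADD R2, 14 → R2=55+14=69
LOAD R6, [R7] → R6=M[212]=6
OR R2, R6 → R2=69|6=71
ADD R7, 4 → R7=212+4=216
SUB R4, 1 → R4=2-1=1
CMP R4, 0  (cmp 1,0)
JGT L2: taken
ADD R2, 14 → R2=71+14=85
LOAD R6, [R7] → R6=M[216]=12
OR R2, R6 → R2=85|12=93
ADD R7, 4 → R7=216+4=220
SUB R4, 1 → R4=1-1=0
CMP R4, 0  (cmp 0,0)
JGT L2: not taken
halt.
Total executed instructions: 40.

40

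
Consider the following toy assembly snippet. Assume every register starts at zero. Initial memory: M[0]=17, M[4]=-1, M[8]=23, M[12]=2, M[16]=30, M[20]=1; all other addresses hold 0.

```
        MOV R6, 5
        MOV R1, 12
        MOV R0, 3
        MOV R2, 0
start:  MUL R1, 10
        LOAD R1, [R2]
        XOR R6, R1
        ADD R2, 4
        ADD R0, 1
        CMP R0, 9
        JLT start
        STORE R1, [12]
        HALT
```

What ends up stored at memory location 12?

after MOV R6, 5: R6=5
after MOV R1, 12: R1=12
after MOV R0, 3: R0=3
after MOV R2, 0: R2=0
after MUL R1, 10: R1=12*10=120
after LOAD R1, [R2]: R1=M[0]=17
after XOR R6, R1: R6=5^17=20
after ADD R2, 4: R2=0+4=4
after ADD R0, 1: R0=3+1=4
CMP R0, 9  (cmp 4,9)
JLT start: taken
after MUL R1, 10: R1=17*10=170
after LOAD R1, [R2]: R1=M[4]=-1
after XOR R6, R1: R6=20^(-1)=-21
after ADD R2, 4: R2=4+4=8
after ADD R0, 1: R0=4+1=5
CMP R0, 9  (cmp 5,9)
JLT start: taken
after MUL R1, 10: R1=(-1)*10=-10
after LOAD R1, [R2]: R1=M[8]=23
after XOR R6, R1: R6=(-21)^23=-4
after ADD R2, 4: R2=8+4=12
after ADD R0, 1: R0=5+1=6
CMP R0, 9  (cmp 6,9)
JLT start: taken
after MUL R1, 10: R1=23*10=230
after LOAD R1, [R2]: R1=M[12]=2
after XOR R6, R1: R6=(-4)^2=-2
after ADD R2, 4: R2=12+4=16
after ADD R0, 1: R0=6+1=7
CMP R0, 9  (cmp 7,9)
JLT start: taken
after MUL R1, 10: R1=2*10=20
after LOAD R1, [R2]: R1=M[16]=30
after XOR R6, R1: R6=(-2)^30=-32
after ADD R2, 4: R2=16+4=20
after ADD R0, 1: R0=7+1=8
CMP R0, 9  (cmp 8,9)
JLT start: taken
after MUL R1, 10: R1=30*10=300
after LOAD R1, [R2]: R1=M[20]=1
after XOR R6, R1: R6=(-32)^1=-31
after ADD R2, 4: R2=20+4=24
after ADD R0, 1: R0=8+1=9
CMP R0, 9  (cmp 9,9)
JLT start: not taken
STORE R1, [12] → M[12]=1
halt.

1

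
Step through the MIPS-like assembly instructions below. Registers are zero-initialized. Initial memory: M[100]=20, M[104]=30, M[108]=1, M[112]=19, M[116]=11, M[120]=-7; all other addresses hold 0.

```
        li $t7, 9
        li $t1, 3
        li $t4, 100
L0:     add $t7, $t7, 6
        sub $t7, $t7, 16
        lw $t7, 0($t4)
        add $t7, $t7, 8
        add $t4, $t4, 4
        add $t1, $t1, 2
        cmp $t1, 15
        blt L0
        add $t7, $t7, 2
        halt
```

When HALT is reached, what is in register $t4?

124

$t7=9
$t1=3
$t4=100
$t7=9+6=15
$t7=15-16=-1
$t7=M[100]=20
$t7=20+8=28
$t4=100+4=104
$t1=3+2=5
cmp $t1, 15  (cmp 5,15)
blt L0: taken
$t7=28+6=34
$t7=34-16=18
$t7=M[104]=30
$t7=30+8=38
$t4=104+4=108
$t1=5+2=7
cmp $t1, 15  (cmp 7,15)
blt L0: taken
$t7=38+6=44
$t7=44-16=28
$t7=M[108]=1
$t7=1+8=9
$t4=108+4=112
$t1=7+2=9
cmp $t1, 15  (cmp 9,15)
blt L0: taken
$t7=9+6=15
$t7=15-16=-1
$t7=M[112]=19
$t7=19+8=27
$t4=112+4=116
$t1=9+2=11
cmp $t1, 15  (cmp 11,15)
blt L0: taken
$t7=27+6=33
$t7=33-16=17
$t7=M[116]=11
$t7=11+8=19
$t4=116+4=120
$t1=11+2=13
cmp $t1, 15  (cmp 13,15)
blt L0: taken
$t7=19+6=25
$t7=25-16=9
$t7=M[120]=-7
$t7=(-7)+8=1
$t4=120+4=124
$t1=13+2=15
cmp $t1, 15  (cmp 15,15)
blt L0: not taken
$t7=1+2=3
halt.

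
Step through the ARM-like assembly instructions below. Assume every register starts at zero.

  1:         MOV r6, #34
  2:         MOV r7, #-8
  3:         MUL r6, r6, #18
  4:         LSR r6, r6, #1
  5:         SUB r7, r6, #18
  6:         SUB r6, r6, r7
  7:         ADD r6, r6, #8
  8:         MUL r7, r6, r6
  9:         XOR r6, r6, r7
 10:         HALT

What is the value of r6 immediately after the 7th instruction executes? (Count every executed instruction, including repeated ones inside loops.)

26

MOV r6, #34 → r6=34
MOV r7, #-8 → r7=-8
MUL r6, r6, #18 → r6=34*18=612
LSR r6, r6, #1 → r6=612>>1=306
SUB r7, r6, #18 → r7=306-18=288
SUB r6, r6, r7 → r6=306-288=18
ADD r6, r6, #8 → r6=18+8=26
After step 7: r6 = 26.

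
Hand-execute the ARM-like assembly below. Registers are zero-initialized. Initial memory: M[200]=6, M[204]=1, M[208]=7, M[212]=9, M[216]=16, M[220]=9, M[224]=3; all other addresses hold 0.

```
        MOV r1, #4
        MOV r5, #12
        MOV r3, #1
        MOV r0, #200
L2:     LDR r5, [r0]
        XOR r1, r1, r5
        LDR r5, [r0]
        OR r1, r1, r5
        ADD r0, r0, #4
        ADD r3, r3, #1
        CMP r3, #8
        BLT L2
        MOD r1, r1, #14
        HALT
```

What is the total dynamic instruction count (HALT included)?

r1=4
r5=12
r3=1
r0=200
r5=M[200]=6
r1=4^6=2
r5=M[200]=6
r1=2|6=6
r0=200+4=204
r3=1+1=2
CMP r3, #8  (cmp 2,8)
BLT L2: taken
r5=M[204]=1
r1=6^1=7
r5=M[204]=1
r1=7|1=7
r0=204+4=208
r3=2+1=3
CMP r3, #8  (cmp 3,8)
BLT L2: taken
r5=M[208]=7
r1=7^7=0
r5=M[208]=7
r1=0|7=7
r0=208+4=212
r3=3+1=4
CMP r3, #8  (cmp 4,8)
BLT L2: taken
r5=M[212]=9
r1=7^9=14
r5=M[212]=9
r1=14|9=15
r0=212+4=216
r3=4+1=5
CMP r3, #8  (cmp 5,8)
BLT L2: taken
r5=M[216]=16
r1=15^16=31
r5=M[216]=16
r1=31|16=31
r0=216+4=220
r3=5+1=6
CMP r3, #8  (cmp 6,8)
BLT L2: taken
r5=M[220]=9
r1=31^9=22
r5=M[220]=9
r1=22|9=31
r0=220+4=224
r3=6+1=7
CMP r3, #8  (cmp 7,8)
BLT L2: taken
r5=M[224]=3
r1=31^3=28
r5=M[224]=3
r1=28|3=31
r0=224+4=228
r3=7+1=8
CMP r3, #8  (cmp 8,8)
BLT L2: not taken
r1=31%14=3
halt.
Total executed instructions: 62.

62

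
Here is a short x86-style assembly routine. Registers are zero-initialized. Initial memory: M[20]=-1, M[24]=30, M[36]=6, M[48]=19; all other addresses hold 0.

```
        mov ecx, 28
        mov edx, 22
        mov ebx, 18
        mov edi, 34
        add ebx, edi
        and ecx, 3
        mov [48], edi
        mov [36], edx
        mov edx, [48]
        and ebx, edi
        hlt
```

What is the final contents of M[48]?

ecx=28
edx=22
ebx=18
edi=34
ebx=18+34=52
ecx=28&3=0
mov [48], edi → M[48]=34
mov [36], edx → M[36]=22
edx=M[48]=34
ebx=52&34=32
halt.

34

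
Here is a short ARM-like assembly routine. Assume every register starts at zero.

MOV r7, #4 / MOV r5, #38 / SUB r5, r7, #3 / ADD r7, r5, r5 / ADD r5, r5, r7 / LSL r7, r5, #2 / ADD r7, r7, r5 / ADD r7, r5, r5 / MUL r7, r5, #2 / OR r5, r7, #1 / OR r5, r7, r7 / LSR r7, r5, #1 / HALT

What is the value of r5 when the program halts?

6

after MOV r7, #4: r7=4
after MOV r5, #38: r5=38
after SUB r5, r7, #3: r5=4-3=1
after ADD r7, r5, r5: r7=1+1=2
after ADD r5, r5, r7: r5=1+2=3
after LSL r7, r5, #2: r7=3<<2=12
after ADD r7, r7, r5: r7=12+3=15
after ADD r7, r5, r5: r7=3+3=6
after MUL r7, r5, #2: r7=3*2=6
after OR r5, r7, #1: r5=6|1=7
after OR r5, r7, r7: r5=6|6=6
after LSR r7, r5, #1: r7=6>>1=3
halt.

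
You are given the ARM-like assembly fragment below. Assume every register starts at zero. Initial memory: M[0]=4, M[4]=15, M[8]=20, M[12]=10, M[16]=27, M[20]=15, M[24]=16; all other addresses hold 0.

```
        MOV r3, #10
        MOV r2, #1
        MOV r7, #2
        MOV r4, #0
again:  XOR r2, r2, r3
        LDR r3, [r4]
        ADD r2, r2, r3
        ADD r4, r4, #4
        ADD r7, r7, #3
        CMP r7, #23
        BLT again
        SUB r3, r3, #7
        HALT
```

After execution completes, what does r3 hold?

MOV r3, #10 → r3=10
MOV r2, #1 → r2=1
MOV r7, #2 → r7=2
MOV r4, #0 → r4=0
XOR r2, r2, r3 → r2=1^10=11
LDR r3, [r4] → r3=M[0]=4
ADD r2, r2, r3 → r2=11+4=15
ADD r4, r4, #4 → r4=0+4=4
ADD r7, r7, #3 → r7=2+3=5
CMP r7, #23  (cmp 5,23)
BLT again: taken
XOR r2, r2, r3 → r2=15^4=11
LDR r3, [r4] → r3=M[4]=15
ADD r2, r2, r3 → r2=11+15=26
ADD r4, r4, #4 → r4=4+4=8
ADD r7, r7, #3 → r7=5+3=8
CMP r7, #23  (cmp 8,23)
BLT again: taken
XOR r2, r2, r3 → r2=26^15=21
LDR r3, [r4] → r3=M[8]=20
ADD r2, r2, r3 → r2=21+20=41
ADD r4, r4, #4 → r4=8+4=12
ADD r7, r7, #3 → r7=8+3=11
CMP r7, #23  (cmp 11,23)
BLT again: taken
XOR r2, r2, r3 → r2=41^20=61
LDR r3, [r4] → r3=M[12]=10
ADD r2, r2, r3 → r2=61+10=71
ADD r4, r4, #4 → r4=12+4=16
ADD r7, r7, #3 → r7=11+3=14
CMP r7, #23  (cmp 14,23)
BLT again: taken
XOR r2, r2, r3 → r2=71^10=77
LDR r3, [r4] → r3=M[16]=27
ADD r2, r2, r3 → r2=77+27=104
ADD r4, r4, #4 → r4=16+4=20
ADD r7, r7, #3 → r7=14+3=17
CMP r7, #23  (cmp 17,23)
BLT again: taken
XOR r2, r2, r3 → r2=104^27=115
LDR r3, [r4] → r3=M[20]=15
ADD r2, r2, r3 → r2=115+15=130
ADD r4, r4, #4 → r4=20+4=24
ADD r7, r7, #3 → r7=17+3=20
CMP r7, #23  (cmp 20,23)
BLT again: taken
XOR r2, r2, r3 → r2=130^15=141
LDR r3, [r4] → r3=M[24]=16
ADD r2, r2, r3 → r2=141+16=157
ADD r4, r4, #4 → r4=24+4=28
ADD r7, r7, #3 → r7=20+3=23
CMP r7, #23  (cmp 23,23)
BLT again: not taken
SUB r3, r3, #7 → r3=16-7=9
halt.

9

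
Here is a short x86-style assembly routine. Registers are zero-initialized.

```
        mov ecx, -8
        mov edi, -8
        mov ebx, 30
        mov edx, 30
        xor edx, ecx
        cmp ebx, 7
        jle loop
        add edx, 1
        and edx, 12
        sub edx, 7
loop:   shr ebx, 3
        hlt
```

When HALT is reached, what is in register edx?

-3

ecx=-8
edi=-8
ebx=30
edx=30
edx=30^(-8)=-26
cmp ebx, 7  (cmp 30,7)
jle loop: not taken
edx=(-26)+1=-25
edx=(-25)&12=4
edx=4-7=-3
ebx=30>>3=3
halt.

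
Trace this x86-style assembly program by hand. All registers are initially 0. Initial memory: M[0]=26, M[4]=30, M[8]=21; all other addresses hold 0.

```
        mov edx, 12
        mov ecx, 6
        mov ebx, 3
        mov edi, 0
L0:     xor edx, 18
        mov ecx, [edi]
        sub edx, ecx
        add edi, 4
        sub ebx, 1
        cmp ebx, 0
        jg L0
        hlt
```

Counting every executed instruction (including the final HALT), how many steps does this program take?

26

mov edx, 12 → edx=12
mov ecx, 6 → ecx=6
mov ebx, 3 → ebx=3
mov edi, 0 → edi=0
xor edx, 18 → edx=12^18=30
mov ecx, [edi] → ecx=M[0]=26
sub edx, ecx → edx=30-26=4
add edi, 4 → edi=0+4=4
sub ebx, 1 → ebx=3-1=2
cmp ebx, 0  (cmp 2,0)
jg L0: taken
xor edx, 18 → edx=4^18=22
mov ecx, [edi] → ecx=M[4]=30
sub edx, ecx → edx=22-30=-8
add edi, 4 → edi=4+4=8
sub ebx, 1 → ebx=2-1=1
cmp ebx, 0  (cmp 1,0)
jg L0: taken
xor edx, 18 → edx=(-8)^18=-22
mov ecx, [edi] → ecx=M[8]=21
sub edx, ecx → edx=(-22)-21=-43
add edi, 4 → edi=8+4=12
sub ebx, 1 → ebx=1-1=0
cmp ebx, 0  (cmp 0,0)
jg L0: not taken
halt.
Total executed instructions: 26.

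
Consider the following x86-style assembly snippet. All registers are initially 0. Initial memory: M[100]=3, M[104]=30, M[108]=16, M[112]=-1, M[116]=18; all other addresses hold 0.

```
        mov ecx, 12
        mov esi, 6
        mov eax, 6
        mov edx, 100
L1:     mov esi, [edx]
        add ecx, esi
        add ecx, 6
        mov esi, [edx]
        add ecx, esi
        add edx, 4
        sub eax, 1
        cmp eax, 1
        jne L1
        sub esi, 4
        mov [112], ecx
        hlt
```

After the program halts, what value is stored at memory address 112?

174

after mov ecx, 12: ecx=12
after mov esi, 6: esi=6
after mov eax, 6: eax=6
after mov edx, 100: edx=100
after mov esi, [edx]: esi=M[100]=3
after add ecx, esi: ecx=12+3=15
after add ecx, 6: ecx=15+6=21
after mov esi, [edx]: esi=M[100]=3
after add ecx, esi: ecx=21+3=24
after add edx, 4: edx=100+4=104
after sub eax, 1: eax=6-1=5
cmp eax, 1  (cmp 5,1)
jne L1: taken
after mov esi, [edx]: esi=M[104]=30
after add ecx, esi: ecx=24+30=54
after add ecx, 6: ecx=54+6=60
after mov esi, [edx]: esi=M[104]=30
after add ecx, esi: ecx=60+30=90
after add edx, 4: edx=104+4=108
after sub eax, 1: eax=5-1=4
cmp eax, 1  (cmp 4,1)
jne L1: taken
after mov esi, [edx]: esi=M[108]=16
after add ecx, esi: ecx=90+16=106
after add ecx, 6: ecx=106+6=112
after mov esi, [edx]: esi=M[108]=16
after add ecx, esi: ecx=112+16=128
after add edx, 4: edx=108+4=112
after sub eax, 1: eax=4-1=3
cmp eax, 1  (cmp 3,1)
jne L1: taken
after mov esi, [edx]: esi=M[112]=-1
after add ecx, esi: ecx=128+(-1)=127
after add ecx, 6: ecx=127+6=133
after mov esi, [edx]: esi=M[112]=-1
after add ecx, esi: ecx=133+(-1)=132
after add edx, 4: edx=112+4=116
after sub eax, 1: eax=3-1=2
cmp eax, 1  (cmp 2,1)
jne L1: taken
after mov esi, [edx]: esi=M[116]=18
after add ecx, esi: ecx=132+18=150
after add ecx, 6: ecx=150+6=156
after mov esi, [edx]: esi=M[116]=18
after add ecx, esi: ecx=156+18=174
after add edx, 4: edx=116+4=120
after sub eax, 1: eax=2-1=1
cmp eax, 1  (cmp 1,1)
jne L1: not taken
after sub esi, 4: esi=18-4=14
mov [112], ecx → M[112]=174
halt.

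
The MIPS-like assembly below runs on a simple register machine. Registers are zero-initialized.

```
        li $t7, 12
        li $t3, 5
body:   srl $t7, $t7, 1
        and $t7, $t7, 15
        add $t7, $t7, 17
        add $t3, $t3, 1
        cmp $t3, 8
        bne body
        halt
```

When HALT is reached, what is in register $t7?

$t7=12
$t3=5
$t7=12>>1=6
$t7=6&15=6
$t7=6+17=23
$t3=5+1=6
cmp $t3, 8  (cmp 6,8)
bne body: taken
$t7=23>>1=11
$t7=11&15=11
$t7=11+17=28
$t3=6+1=7
cmp $t3, 8  (cmp 7,8)
bne body: taken
$t7=28>>1=14
$t7=14&15=14
$t7=14+17=31
$t3=7+1=8
cmp $t3, 8  (cmp 8,8)
bne body: not taken
halt.

31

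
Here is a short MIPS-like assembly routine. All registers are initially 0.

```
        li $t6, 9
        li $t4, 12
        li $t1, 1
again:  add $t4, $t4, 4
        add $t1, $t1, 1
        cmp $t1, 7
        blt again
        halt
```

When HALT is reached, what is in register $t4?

li $t6, 9 → $t6=9
li $t4, 12 → $t4=12
li $t1, 1 → $t1=1
add $t4, $t4, 4 → $t4=12+4=16
add $t1, $t1, 1 → $t1=1+1=2
cmp $t1, 7  (cmp 2,7)
blt again: taken
add $t4, $t4, 4 → $t4=16+4=20
add $t1, $t1, 1 → $t1=2+1=3
cmp $t1, 7  (cmp 3,7)
blt again: taken
add $t4, $t4, 4 → $t4=20+4=24
add $t1, $t1, 1 → $t1=3+1=4
cmp $t1, 7  (cmp 4,7)
blt again: taken
add $t4, $t4, 4 → $t4=24+4=28
add $t1, $t1, 1 → $t1=4+1=5
cmp $t1, 7  (cmp 5,7)
blt again: taken
add $t4, $t4, 4 → $t4=28+4=32
add $t1, $t1, 1 → $t1=5+1=6
cmp $t1, 7  (cmp 6,7)
blt again: taken
add $t4, $t4, 4 → $t4=32+4=36
add $t1, $t1, 1 → $t1=6+1=7
cmp $t1, 7  (cmp 7,7)
blt again: not taken
halt.

36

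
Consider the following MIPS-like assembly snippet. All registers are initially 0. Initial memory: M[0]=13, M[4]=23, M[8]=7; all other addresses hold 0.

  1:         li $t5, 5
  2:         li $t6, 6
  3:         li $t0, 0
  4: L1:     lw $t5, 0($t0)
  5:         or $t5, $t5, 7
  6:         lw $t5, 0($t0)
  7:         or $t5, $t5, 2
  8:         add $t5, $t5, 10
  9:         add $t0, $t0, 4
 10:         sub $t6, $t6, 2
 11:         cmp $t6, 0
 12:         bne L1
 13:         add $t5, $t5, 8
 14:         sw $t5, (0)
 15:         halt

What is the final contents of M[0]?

li $t5, 5 → $t5=5
li $t6, 6 → $t6=6
li $t0, 0 → $t0=0
lw $t5, 0($t0) → $t5=M[0]=13
or $t5, $t5, 7 → $t5=13|7=15
lw $t5, 0($t0) → $t5=M[0]=13
or $t5, $t5, 2 → $t5=13|2=15
add $t5, $t5, 10 → $t5=15+10=25
add $t0, $t0, 4 → $t0=0+4=4
sub $t6, $t6, 2 → $t6=6-2=4
cmp $t6, 0  (cmp 4,0)
bne L1: taken
lw $t5, 0($t0) → $t5=M[4]=23
or $t5, $t5, 7 → $t5=23|7=23
lw $t5, 0($t0) → $t5=M[4]=23
or $t5, $t5, 2 → $t5=23|2=23
add $t5, $t5, 10 → $t5=23+10=33
add $t0, $t0, 4 → $t0=4+4=8
sub $t6, $t6, 2 → $t6=4-2=2
cmp $t6, 0  (cmp 2,0)
bne L1: taken
lw $t5, 0($t0) → $t5=M[8]=7
or $t5, $t5, 7 → $t5=7|7=7
lw $t5, 0($t0) → $t5=M[8]=7
or $t5, $t5, 2 → $t5=7|2=7
add $t5, $t5, 10 → $t5=7+10=17
add $t0, $t0, 4 → $t0=8+4=12
sub $t6, $t6, 2 → $t6=2-2=0
cmp $t6, 0  (cmp 0,0)
bne L1: not taken
add $t5, $t5, 8 → $t5=17+8=25
sw $t5, (0) → M[0]=25
halt.

25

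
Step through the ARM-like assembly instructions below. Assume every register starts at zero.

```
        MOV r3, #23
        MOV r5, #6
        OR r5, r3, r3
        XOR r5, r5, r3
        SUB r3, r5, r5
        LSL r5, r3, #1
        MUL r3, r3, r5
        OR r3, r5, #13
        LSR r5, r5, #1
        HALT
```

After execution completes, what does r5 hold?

MOV r3, #23 → r3=23
MOV r5, #6 → r5=6
OR r5, r3, r3 → r5=23|23=23
XOR r5, r5, r3 → r5=23^23=0
SUB r3, r5, r5 → r3=0-0=0
LSL r5, r3, #1 → r5=0<<1=0
MUL r3, r3, r5 → r3=0*0=0
OR r3, r5, #13 → r3=0|13=13
LSR r5, r5, #1 → r5=0>>1=0
halt.

0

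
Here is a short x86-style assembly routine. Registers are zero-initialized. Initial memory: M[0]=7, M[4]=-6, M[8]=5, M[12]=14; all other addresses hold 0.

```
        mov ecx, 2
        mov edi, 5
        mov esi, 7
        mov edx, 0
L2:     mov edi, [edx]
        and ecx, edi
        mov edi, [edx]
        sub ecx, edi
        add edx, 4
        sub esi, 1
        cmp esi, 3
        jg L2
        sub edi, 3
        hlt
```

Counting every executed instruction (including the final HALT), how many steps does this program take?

after mov ecx, 2: ecx=2
after mov edi, 5: edi=5
after mov esi, 7: esi=7
after mov edx, 0: edx=0
after mov edi, [edx]: edi=M[0]=7
after and ecx, edi: ecx=2&7=2
after mov edi, [edx]: edi=M[0]=7
after sub ecx, edi: ecx=2-7=-5
after add edx, 4: edx=0+4=4
after sub esi, 1: esi=7-1=6
cmp esi, 3  (cmp 6,3)
jg L2: taken
after mov edi, [edx]: edi=M[4]=-6
after and ecx, edi: ecx=(-5)&(-6)=-6
after mov edi, [edx]: edi=M[4]=-6
after sub ecx, edi: ecx=(-6)-(-6)=0
after add edx, 4: edx=4+4=8
after sub esi, 1: esi=6-1=5
cmp esi, 3  (cmp 5,3)
jg L2: taken
after mov edi, [edx]: edi=M[8]=5
after and ecx, edi: ecx=0&5=0
after mov edi, [edx]: edi=M[8]=5
after sub ecx, edi: ecx=0-5=-5
after add edx, 4: edx=8+4=12
after sub esi, 1: esi=5-1=4
cmp esi, 3  (cmp 4,3)
jg L2: taken
after mov edi, [edx]: edi=M[12]=14
after and ecx, edi: ecx=(-5)&14=10
after mov edi, [edx]: edi=M[12]=14
after sub ecx, edi: ecx=10-14=-4
after add edx, 4: edx=12+4=16
after sub esi, 1: esi=4-1=3
cmp esi, 3  (cmp 3,3)
jg L2: not taken
after sub edi, 3: edi=14-3=11
halt.
Total executed instructions: 38.

38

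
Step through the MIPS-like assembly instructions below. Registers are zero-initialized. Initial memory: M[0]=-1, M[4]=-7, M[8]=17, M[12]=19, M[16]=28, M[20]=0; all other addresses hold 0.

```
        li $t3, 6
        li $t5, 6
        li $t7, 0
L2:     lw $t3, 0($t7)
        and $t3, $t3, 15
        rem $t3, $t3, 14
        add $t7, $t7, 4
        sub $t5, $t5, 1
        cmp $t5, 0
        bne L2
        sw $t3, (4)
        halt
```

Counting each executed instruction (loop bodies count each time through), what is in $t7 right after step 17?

8

after li $t3, 6: $t3=6
after li $t5, 6: $t5=6
after li $t7, 0: $t7=0
after lw $t3, 0($t7): $t3=M[0]=-1
after and $t3, $t3, 15: $t3=(-1)&15=15
after rem $t3, $t3, 14: $t3=15%14=1
after add $t7, $t7, 4: $t7=0+4=4
after sub $t5, $t5, 1: $t5=6-1=5
cmp $t5, 0  (cmp 5,0)
bne L2: taken
after lw $t3, 0($t7): $t3=M[4]=-7
after and $t3, $t3, 15: $t3=(-7)&15=9
after rem $t3, $t3, 14: $t3=9%14=9
after add $t7, $t7, 4: $t7=4+4=8
after sub $t5, $t5, 1: $t5=5-1=4
cmp $t5, 0  (cmp 4,0)
bne L2: taken
After step 17: $t7 = 8.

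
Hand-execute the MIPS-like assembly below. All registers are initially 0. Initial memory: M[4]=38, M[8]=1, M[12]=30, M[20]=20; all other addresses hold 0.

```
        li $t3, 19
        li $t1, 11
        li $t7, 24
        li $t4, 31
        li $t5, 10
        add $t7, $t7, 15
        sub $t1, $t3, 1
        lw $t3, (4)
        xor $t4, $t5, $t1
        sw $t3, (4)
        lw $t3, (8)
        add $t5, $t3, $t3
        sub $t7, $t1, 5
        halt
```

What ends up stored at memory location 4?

$t3=19
$t1=11
$t7=24
$t4=31
$t5=10
$t7=24+15=39
$t1=19-1=18
$t3=M[4]=38
$t4=10^18=24
sw $t3, (4) → M[4]=38
$t3=M[8]=1
$t5=1+1=2
$t7=18-5=13
halt.

38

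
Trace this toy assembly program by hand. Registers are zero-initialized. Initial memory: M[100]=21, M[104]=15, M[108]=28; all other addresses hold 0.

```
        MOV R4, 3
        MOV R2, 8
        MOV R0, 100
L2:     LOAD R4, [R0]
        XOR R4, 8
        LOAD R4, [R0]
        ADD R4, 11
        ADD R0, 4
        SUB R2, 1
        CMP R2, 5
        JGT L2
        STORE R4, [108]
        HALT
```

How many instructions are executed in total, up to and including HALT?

after MOV R4, 3: R4=3
after MOV R2, 8: R2=8
after MOV R0, 100: R0=100
after LOAD R4, [R0]: R4=M[100]=21
after XOR R4, 8: R4=21^8=29
after LOAD R4, [R0]: R4=M[100]=21
after ADD R4, 11: R4=21+11=32
after ADD R0, 4: R0=100+4=104
after SUB R2, 1: R2=8-1=7
CMP R2, 5  (cmp 7,5)
JGT L2: taken
after LOAD R4, [R0]: R4=M[104]=15
after XOR R4, 8: R4=15^8=7
after LOAD R4, [R0]: R4=M[104]=15
after ADD R4, 11: R4=15+11=26
after ADD R0, 4: R0=104+4=108
after SUB R2, 1: R2=7-1=6
CMP R2, 5  (cmp 6,5)
JGT L2: taken
after LOAD R4, [R0]: R4=M[108]=28
after XOR R4, 8: R4=28^8=20
after LOAD R4, [R0]: R4=M[108]=28
after ADD R4, 11: R4=28+11=39
after ADD R0, 4: R0=108+4=112
after SUB R2, 1: R2=6-1=5
CMP R2, 5  (cmp 5,5)
JGT L2: not taken
STORE R4, [108] → M[108]=39
halt.
Total executed instructions: 29.

29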